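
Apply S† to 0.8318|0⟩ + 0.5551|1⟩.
0.8318|0⟩ - 0.5551i|1⟩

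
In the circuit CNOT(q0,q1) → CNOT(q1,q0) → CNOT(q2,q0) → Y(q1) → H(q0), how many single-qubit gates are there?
2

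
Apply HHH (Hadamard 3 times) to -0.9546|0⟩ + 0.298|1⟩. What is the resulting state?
-0.4643|0⟩ - 0.8857|1⟩

H² = I, so H^3 = H: a single Hadamard. With (a, b) = (-0.9546, 0.298), H gives ((a + b)/√2, (a − b)/√2) = (-0.4643, -0.8857).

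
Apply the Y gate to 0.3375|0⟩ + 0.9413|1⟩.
-0.9413i|0⟩ + 0.3375i|1⟩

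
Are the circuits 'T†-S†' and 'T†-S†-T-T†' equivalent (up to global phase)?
Yes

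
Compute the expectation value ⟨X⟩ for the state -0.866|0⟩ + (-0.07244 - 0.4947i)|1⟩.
0.1255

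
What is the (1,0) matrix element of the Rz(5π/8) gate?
0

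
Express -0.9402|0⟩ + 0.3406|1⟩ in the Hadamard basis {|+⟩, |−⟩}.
-0.424|+⟩ - 0.9057|−⟩

With |ψ⟩ = α|0⟩ + β|1⟩, the Hadamard-basis coefficients are ⟨+|ψ⟩ = (α + β)/√2 and ⟨−|ψ⟩ = (α − β)/√2.
Here α = -0.9402, β = 0.3406: (α + β)/√2 = -0.424, (α − β)/√2 = -0.9057.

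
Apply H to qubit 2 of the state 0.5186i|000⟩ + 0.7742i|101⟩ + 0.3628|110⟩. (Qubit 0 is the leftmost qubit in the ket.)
0.3667i|000⟩ + 0.3667i|001⟩ + 0.5474i|100⟩ - 0.5474i|101⟩ + 0.2565|110⟩ + 0.2565|111⟩

H on qubit 2 mixes each pair of kets that differ only in qubit 2: amplitudes (a, b) of (|…0…⟩, |…1…⟩) become ((a + b)/√2, (a − b)/√2). Kets absent from the input have amplitude 0.
(|000⟩, |001⟩): (a, b) = (0.5186i, 0) → (0.3667i, 0.3667i)
(|100⟩, |101⟩): (a, b) = (0, 0.7742i) → (0.5474i, -0.5474i)
(|110⟩, |111⟩): (a, b) = (0.3628, 0) → (0.2565, 0.2565)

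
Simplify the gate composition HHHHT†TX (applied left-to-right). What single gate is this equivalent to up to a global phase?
X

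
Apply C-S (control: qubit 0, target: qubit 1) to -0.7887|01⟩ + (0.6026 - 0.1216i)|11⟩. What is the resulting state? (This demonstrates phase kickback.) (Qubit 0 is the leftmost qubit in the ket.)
-0.7887|01⟩ + (0.1216 + 0.6026i)|11⟩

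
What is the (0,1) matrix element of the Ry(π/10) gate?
-0.1564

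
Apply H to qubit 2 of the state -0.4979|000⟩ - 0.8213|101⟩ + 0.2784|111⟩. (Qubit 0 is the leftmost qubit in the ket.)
-0.3521|000⟩ - 0.3521|001⟩ - 0.5807|100⟩ + 0.5807|101⟩ + 0.1969|110⟩ - 0.1969|111⟩

H on qubit 2 mixes each pair of kets that differ only in qubit 2: amplitudes (a, b) of (|…0…⟩, |…1…⟩) become ((a + b)/√2, (a − b)/√2). Kets absent from the input have amplitude 0.
(|000⟩, |001⟩): (a, b) = (-0.4979, 0) → (-0.3521, -0.3521)
(|100⟩, |101⟩): (a, b) = (0, -0.8213) → (-0.5807, 0.5807)
(|110⟩, |111⟩): (a, b) = (0, 0.2784) → (0.1969, -0.1969)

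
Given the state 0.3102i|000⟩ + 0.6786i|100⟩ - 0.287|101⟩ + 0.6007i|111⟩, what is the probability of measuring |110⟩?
0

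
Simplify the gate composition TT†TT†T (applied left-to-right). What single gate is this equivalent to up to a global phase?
T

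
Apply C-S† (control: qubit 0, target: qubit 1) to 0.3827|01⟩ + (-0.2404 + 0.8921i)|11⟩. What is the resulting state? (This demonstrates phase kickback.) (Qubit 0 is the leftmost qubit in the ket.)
0.3827|01⟩ + (0.8921 + 0.2404i)|11⟩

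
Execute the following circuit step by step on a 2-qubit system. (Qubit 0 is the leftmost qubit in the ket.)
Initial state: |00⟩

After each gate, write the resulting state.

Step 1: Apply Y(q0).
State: i|10⟩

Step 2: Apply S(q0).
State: -|10⟩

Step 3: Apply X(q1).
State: -|11⟩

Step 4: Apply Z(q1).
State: |11⟩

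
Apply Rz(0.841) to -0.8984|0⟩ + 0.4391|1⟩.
(-0.8201 + 0.3667i)|0⟩ + (0.4008 + 0.1792i)|1⟩

Rz(0.841) = [[e^(−iθ/2), 0], [0, e^(iθ/2)]] with e^(±iθ/2) = cos(θ/2) ± i·sin(θ/2); θ = 0.841, cos(θ/2) ≈ 0.912885, sin(θ/2) ≈ 0.408217.
With a = amp(|0⟩) = -0.8984 and b = amp(|1⟩) = 0.4391:
new amp(|0⟩) = (0.912885 - 0.408217i)·a = (-0.8201 + 0.3667i)
new amp(|1⟩) = (0.912885 + 0.408217i)·b = (0.4008 + 0.1792i)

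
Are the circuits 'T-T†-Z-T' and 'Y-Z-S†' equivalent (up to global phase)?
No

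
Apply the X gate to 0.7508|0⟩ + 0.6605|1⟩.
0.6605|0⟩ + 0.7508|1⟩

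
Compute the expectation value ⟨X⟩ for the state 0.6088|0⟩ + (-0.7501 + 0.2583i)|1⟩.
-0.9133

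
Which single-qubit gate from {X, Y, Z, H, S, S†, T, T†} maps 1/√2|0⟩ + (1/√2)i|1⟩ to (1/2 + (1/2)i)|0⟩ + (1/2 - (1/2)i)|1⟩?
H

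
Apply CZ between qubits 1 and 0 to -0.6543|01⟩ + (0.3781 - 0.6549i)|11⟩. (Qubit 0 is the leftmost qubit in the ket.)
-0.6543|01⟩ + (-0.3781 + 0.6549i)|11⟩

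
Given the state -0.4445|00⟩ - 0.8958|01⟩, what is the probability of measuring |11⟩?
0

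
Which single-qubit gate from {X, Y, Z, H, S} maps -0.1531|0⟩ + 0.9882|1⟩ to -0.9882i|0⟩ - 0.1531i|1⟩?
Y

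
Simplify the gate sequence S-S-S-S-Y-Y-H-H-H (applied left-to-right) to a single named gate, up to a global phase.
H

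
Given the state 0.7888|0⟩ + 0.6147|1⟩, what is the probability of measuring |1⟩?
0.3779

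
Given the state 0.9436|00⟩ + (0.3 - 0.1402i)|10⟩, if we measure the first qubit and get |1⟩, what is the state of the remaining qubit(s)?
(0.906 - 0.4234i)|0⟩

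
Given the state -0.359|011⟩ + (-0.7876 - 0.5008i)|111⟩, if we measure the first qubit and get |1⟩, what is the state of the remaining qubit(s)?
(-0.8439 - 0.5366i)|11⟩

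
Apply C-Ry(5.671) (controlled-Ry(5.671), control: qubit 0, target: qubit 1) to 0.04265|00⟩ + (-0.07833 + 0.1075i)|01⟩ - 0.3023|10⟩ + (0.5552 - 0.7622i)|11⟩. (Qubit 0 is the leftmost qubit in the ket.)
0.04265|00⟩ + (-0.07833 + 0.1075i)|01⟩ + (0.1209 + 0.2297i)|10⟩ + (-0.6205 + 0.7268i)|11⟩

C-Ry(5.671) leaves the control-|0⟩ kets |00⟩, |01⟩ unchanged and applies Ry(5.671) to qubit 1 on the control-|1⟩ pair (|10⟩, |11⟩).
Ry(5.671) = [[cos(θ/2), −sin(θ/2)], [sin(θ/2), cos(θ/2)]]; θ = 5.671, cos(θ/2) ≈ -0.953518, sin(θ/2) ≈ 0.301335.
With a = amp(|10⟩) = -0.3023 and b = amp(|11⟩) = (0.5552 - 0.7622i):
new amp(|10⟩) = (-0.953518)·a + (-0.301335)·b = (0.1209 + 0.2297i)
new amp(|11⟩) = (0.301335)·a + (-0.953518)·b = (-0.6205 + 0.7268i)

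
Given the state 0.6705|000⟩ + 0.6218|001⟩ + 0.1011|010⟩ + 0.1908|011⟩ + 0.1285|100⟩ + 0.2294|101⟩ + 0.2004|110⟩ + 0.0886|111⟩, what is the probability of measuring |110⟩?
0.04016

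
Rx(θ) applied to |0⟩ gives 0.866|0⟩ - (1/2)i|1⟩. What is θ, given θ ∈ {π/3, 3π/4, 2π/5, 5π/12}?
π/3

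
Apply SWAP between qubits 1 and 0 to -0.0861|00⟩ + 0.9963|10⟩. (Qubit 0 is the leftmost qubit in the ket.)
-0.0861|00⟩ + 0.9963|01⟩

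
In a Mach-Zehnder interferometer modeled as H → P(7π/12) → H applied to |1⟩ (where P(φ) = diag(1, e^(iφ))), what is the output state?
(0.6294 - 0.483i)|0⟩ + (0.3706 + 0.483i)|1⟩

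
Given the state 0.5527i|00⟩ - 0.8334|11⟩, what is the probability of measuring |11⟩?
0.6946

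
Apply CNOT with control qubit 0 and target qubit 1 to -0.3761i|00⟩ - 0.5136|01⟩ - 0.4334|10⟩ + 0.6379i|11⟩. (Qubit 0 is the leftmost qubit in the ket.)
-0.3761i|00⟩ - 0.5136|01⟩ + 0.6379i|10⟩ - 0.4334|11⟩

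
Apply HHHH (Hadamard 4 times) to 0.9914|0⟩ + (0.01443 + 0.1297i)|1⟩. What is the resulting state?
0.9914|0⟩ + (0.01443 + 0.1297i)|1⟩

H² = I, so an even number of Hadamards cancels: H^4 = I and the state is unchanged.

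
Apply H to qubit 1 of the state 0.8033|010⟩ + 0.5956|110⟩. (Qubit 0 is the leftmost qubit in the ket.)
0.568|000⟩ - 0.568|010⟩ + 0.4212|100⟩ - 0.4212|110⟩

H on qubit 1 mixes each pair of kets that differ only in qubit 1: amplitudes (a, b) of (|…0…⟩, |…1…⟩) become ((a + b)/√2, (a − b)/√2). Kets absent from the input have amplitude 0.
(|000⟩, |010⟩): (a, b) = (0, 0.8033) → (0.568, -0.568)
(|100⟩, |110⟩): (a, b) = (0, 0.5956) → (0.4212, -0.4212)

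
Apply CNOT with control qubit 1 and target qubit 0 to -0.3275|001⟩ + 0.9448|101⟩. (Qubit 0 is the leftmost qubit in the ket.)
-0.3275|001⟩ + 0.9448|101⟩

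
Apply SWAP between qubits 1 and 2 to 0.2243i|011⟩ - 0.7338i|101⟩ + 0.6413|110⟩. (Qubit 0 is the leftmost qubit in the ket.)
0.2243i|011⟩ + 0.6413|101⟩ - 0.7338i|110⟩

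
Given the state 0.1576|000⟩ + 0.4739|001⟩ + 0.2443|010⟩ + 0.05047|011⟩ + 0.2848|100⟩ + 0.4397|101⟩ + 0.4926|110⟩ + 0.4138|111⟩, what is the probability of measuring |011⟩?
0.002547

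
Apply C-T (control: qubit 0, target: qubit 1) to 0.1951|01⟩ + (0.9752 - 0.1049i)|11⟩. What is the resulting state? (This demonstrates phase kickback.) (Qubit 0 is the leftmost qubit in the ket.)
0.1951|01⟩ + (0.7637 + 0.6154i)|11⟩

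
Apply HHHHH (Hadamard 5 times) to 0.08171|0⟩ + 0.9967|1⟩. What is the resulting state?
0.7626|0⟩ - 0.647|1⟩

H² = I, so H^5 = H: a single Hadamard. With (a, b) = (0.08171, 0.9967), H gives ((a + b)/√2, (a − b)/√2) = (0.7626, -0.647).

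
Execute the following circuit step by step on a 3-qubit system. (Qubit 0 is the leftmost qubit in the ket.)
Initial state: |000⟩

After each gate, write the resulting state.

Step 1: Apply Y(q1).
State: i|010⟩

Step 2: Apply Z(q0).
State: i|010⟩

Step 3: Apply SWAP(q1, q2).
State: i|001⟩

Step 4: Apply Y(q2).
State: |000⟩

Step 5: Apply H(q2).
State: 1/√2|000⟩ + 1/√2|001⟩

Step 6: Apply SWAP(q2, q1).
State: 1/√2|000⟩ + 1/√2|010⟩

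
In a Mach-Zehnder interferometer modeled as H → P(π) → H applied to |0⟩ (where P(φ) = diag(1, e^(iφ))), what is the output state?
|1⟩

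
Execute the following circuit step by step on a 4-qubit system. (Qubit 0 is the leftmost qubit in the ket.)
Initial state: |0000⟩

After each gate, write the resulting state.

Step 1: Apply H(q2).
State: 1/√2|0000⟩ + 1/√2|0010⟩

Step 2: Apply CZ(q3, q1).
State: 1/√2|0000⟩ + 1/√2|0010⟩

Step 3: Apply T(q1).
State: 1/√2|0000⟩ + 1/√2|0010⟩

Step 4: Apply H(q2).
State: |0000⟩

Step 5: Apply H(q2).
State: 1/√2|0000⟩ + 1/√2|0010⟩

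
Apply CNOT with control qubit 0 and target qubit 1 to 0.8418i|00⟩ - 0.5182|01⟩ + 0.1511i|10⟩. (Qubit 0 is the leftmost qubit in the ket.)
0.8418i|00⟩ - 0.5182|01⟩ + 0.1511i|11⟩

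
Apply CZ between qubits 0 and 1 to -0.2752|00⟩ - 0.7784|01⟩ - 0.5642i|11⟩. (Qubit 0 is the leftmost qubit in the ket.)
-0.2752|00⟩ - 0.7784|01⟩ + 0.5642i|11⟩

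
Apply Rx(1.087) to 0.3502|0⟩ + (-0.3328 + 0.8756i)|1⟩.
(0.7525 + 0.1721i)|0⟩ + (-0.2848 + 0.5683i)|1⟩

Rx(1.087) = [[cos(θ/2), −i·sin(θ/2)], [−i·sin(θ/2), cos(θ/2)]]; θ = 1.087, cos(θ/2) ≈ 0.855904, sin(θ/2) ≈ 0.517135.
With a = amp(|0⟩) = 0.3502 and b = amp(|1⟩) = (-0.3328 + 0.8756i):
new amp(|0⟩) = (0.855904)·a + (-0.517135i)·b = (0.7525 + 0.1721i)
new amp(|1⟩) = (-0.517135i)·a + (0.855904)·b = (-0.2848 + 0.5683i)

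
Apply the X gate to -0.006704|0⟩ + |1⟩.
|0⟩ - 0.006704|1⟩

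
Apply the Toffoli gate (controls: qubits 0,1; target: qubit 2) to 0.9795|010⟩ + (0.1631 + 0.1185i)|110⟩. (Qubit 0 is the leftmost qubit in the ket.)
0.9795|010⟩ + (0.1631 + 0.1185i)|111⟩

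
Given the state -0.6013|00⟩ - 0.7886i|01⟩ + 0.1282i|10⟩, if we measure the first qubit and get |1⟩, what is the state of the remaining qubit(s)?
i|0⟩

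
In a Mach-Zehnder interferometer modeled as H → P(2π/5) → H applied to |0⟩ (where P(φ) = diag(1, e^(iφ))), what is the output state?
(0.6545 + 0.4755i)|0⟩ + (0.3455 - 0.4755i)|1⟩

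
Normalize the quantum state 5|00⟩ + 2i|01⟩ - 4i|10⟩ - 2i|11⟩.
0.7143|00⟩ + 0.2857i|01⟩ - 0.5714i|10⟩ - 0.2857i|11⟩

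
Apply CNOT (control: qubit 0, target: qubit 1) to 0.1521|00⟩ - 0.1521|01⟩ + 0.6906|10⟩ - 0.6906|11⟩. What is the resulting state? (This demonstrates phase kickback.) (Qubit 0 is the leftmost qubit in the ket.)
0.1521|00⟩ - 0.1521|01⟩ - 0.6906|10⟩ + 0.6906|11⟩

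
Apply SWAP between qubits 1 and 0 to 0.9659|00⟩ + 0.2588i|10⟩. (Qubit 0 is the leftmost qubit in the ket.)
0.9659|00⟩ + 0.2588i|01⟩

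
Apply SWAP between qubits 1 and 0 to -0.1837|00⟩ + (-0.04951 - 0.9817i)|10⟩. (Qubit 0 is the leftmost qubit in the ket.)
-0.1837|00⟩ + (-0.04951 - 0.9817i)|01⟩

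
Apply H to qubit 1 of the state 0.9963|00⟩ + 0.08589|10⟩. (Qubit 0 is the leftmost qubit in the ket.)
0.7045|00⟩ + 0.7045|01⟩ + 0.06073|10⟩ + 0.06073|11⟩

H on qubit 1 mixes each pair of kets that differ only in qubit 1: amplitudes (a, b) of (|…0…⟩, |…1…⟩) become ((a + b)/√2, (a − b)/√2). Kets absent from the input have amplitude 0.
(|00⟩, |01⟩): (a, b) = (0.9963, 0) → (0.7045, 0.7045)
(|10⟩, |11⟩): (a, b) = (0.08589, 0) → (0.06073, 0.06073)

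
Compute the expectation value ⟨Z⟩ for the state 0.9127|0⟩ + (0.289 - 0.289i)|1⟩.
0.666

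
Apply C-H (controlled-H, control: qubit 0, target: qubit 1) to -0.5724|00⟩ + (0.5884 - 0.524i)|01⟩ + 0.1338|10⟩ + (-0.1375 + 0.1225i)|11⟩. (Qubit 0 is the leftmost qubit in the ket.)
-0.5724|00⟩ + (0.5884 - 0.524i)|01⟩ + (-0.002616 + 0.08662i)|10⟩ + (0.1918 - 0.08662i)|11⟩

C-H leaves the control-|0⟩ kets |00⟩, |01⟩ unchanged and applies H to qubit 1 on the control-|1⟩ pair (|10⟩, |11⟩).
H = [[1/√2, 1/√2], [1/√2, -1/√2]].
With a = amp(|10⟩) = 0.1338 and b = amp(|11⟩) = (-0.1375 + 0.1225i):
new amp(|10⟩) = (1/√2)·a + (1/√2)·b = (-0.002616 + 0.08662i)
new amp(|11⟩) = (1/√2)·a + (-1/√2)·b = (0.1918 - 0.08662i)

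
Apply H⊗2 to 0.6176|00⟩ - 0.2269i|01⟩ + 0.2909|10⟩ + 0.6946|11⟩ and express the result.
(0.8016 - 0.1135i)|00⟩ + (0.107 + 0.1135i)|01⟩ + (-0.184 - 0.1135i)|10⟩ + (0.5107 + 0.1135i)|11⟩

H⊗2 gives amp(|y⟩) = (1/2) Σ_x (−1)^(x·y) amp(|x⟩), where x·y is the number of positions in which both x and y have a 1.
|00⟩: (0.6176 - 0.2269i + 0.2909 + 0.6946)/2 = (0.8016 - 0.1135i)
|01⟩: (0.6176 + 0.2269i + 0.2909 - 0.6946)/2 = (0.107 + 0.1135i)
|10⟩: (0.6176 - 0.2269i - 0.2909 - 0.6946)/2 = (-0.184 - 0.1135i)
|11⟩: (0.6176 + 0.2269i - 0.2909 + 0.6946)/2 = (0.5107 + 0.1135i)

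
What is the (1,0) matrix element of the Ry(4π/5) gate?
0.9511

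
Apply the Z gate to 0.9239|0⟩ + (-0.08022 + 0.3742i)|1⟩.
0.9239|0⟩ + (0.08022 - 0.3742i)|1⟩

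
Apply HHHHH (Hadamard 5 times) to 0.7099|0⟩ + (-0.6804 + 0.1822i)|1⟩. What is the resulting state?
(0.02086 + 0.1288i)|0⟩ + (0.9831 - 0.1288i)|1⟩

H² = I, so H^5 = H: a single Hadamard. With (a, b) = (0.7099, (-0.6804 + 0.1822i)), H gives ((a + b)/√2, (a − b)/√2) = ((0.02086 + 0.1288i), (0.9831 - 0.1288i)).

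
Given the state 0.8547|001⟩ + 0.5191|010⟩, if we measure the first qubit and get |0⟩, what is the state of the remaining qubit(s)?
0.8547|01⟩ + 0.5191|10⟩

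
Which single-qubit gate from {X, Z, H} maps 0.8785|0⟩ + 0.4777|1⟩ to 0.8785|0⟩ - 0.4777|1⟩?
Z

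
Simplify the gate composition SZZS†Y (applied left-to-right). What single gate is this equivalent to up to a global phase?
Y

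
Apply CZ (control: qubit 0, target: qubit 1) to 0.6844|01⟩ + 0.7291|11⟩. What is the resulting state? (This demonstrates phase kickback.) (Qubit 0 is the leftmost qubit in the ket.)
0.6844|01⟩ - 0.7291|11⟩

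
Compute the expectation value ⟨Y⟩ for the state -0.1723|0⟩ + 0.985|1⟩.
0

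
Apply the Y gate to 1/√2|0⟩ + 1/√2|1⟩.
-(1/√2)i|0⟩ + (1/√2)i|1⟩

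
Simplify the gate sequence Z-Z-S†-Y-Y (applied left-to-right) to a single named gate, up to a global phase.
S†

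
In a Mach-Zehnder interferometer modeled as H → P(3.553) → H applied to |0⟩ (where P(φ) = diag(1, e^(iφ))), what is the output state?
(0.04172 - 0.1999i)|0⟩ + (0.9583 + 0.1999i)|1⟩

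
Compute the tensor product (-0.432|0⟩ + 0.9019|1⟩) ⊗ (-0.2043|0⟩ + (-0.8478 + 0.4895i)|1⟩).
0.08826|00⟩ + (0.3662 - 0.2115i)|01⟩ - 0.1843|10⟩ + (-0.7646 + 0.4415i)|11⟩

amp(|b₁b₂…⟩) = product of the factor amplitudes for bits b₁, b₂, …; only kets whose every factor amplitude is nonzero survive.
|00⟩: (-0.432)(-0.2043) = 0.08826
|01⟩: (-0.432)(-0.8478 + 0.4895i) = (0.3662 - 0.2115i)
|10⟩: (0.9019)(-0.2043) = -0.1843
|11⟩: (0.9019)(-0.8478 + 0.4895i) = (-0.7646 + 0.4415i)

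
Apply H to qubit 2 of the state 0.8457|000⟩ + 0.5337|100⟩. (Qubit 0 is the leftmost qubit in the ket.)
0.598|000⟩ + 0.598|001⟩ + 0.3774|100⟩ + 0.3774|101⟩

H on qubit 2 mixes each pair of kets that differ only in qubit 2: amplitudes (a, b) of (|…0…⟩, |…1…⟩) become ((a + b)/√2, (a − b)/√2). Kets absent from the input have amplitude 0.
(|000⟩, |001⟩): (a, b) = (0.8457, 0) → (0.598, 0.598)
(|100⟩, |101⟩): (a, b) = (0.5337, 0) → (0.3774, 0.3774)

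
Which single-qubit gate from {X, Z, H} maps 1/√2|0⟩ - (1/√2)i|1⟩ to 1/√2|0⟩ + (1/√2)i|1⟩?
Z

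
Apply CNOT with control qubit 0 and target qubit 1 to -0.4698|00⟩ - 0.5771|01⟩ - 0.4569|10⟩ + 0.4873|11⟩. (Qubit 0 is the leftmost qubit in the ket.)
-0.4698|00⟩ - 0.5771|01⟩ + 0.4873|10⟩ - 0.4569|11⟩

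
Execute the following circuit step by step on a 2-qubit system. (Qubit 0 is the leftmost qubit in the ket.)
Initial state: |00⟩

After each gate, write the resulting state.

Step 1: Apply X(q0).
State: |10⟩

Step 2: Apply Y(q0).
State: -i|00⟩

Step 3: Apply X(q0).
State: -i|10⟩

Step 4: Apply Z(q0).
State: i|10⟩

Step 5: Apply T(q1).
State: i|10⟩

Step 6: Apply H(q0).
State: (1/√2)i|00⟩ - (1/√2)i|10⟩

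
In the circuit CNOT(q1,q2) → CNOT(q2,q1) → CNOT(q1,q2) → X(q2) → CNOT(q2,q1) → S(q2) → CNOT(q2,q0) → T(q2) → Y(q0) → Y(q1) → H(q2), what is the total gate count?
11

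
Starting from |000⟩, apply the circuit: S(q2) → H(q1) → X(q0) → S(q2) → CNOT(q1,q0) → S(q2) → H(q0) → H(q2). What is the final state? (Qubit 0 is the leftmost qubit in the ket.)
1/√8|000⟩ + 1/√8|001⟩ + 1/√8|010⟩ + 1/√8|011⟩ - 1/√8|100⟩ - 1/√8|101⟩ + 1/√8|110⟩ + 1/√8|111⟩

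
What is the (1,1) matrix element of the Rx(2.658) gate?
0.2394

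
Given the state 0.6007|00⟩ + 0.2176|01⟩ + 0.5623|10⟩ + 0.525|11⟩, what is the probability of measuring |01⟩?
0.04735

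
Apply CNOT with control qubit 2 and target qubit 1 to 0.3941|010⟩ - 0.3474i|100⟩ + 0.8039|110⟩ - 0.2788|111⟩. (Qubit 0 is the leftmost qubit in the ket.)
0.3941|010⟩ - 0.3474i|100⟩ - 0.2788|101⟩ + 0.8039|110⟩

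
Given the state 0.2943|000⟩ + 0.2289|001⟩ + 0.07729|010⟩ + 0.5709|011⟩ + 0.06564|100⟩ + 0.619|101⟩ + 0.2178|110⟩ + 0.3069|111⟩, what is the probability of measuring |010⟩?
0.005974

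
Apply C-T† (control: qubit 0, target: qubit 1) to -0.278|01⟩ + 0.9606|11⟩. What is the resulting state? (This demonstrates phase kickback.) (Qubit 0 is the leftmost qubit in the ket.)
-0.278|01⟩ + (0.6792 - 0.6792i)|11⟩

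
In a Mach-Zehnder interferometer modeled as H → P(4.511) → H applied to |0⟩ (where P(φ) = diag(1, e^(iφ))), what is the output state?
(0.4 - 0.4899i)|0⟩ + (0.6 + 0.4899i)|1⟩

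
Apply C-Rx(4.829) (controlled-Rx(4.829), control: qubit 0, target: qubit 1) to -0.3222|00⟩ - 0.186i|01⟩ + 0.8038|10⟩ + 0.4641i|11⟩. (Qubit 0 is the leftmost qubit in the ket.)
-0.3222|00⟩ - 0.186i|01⟩ - 0.292|10⟩ - 0.881i|11⟩

C-Rx(4.829) leaves the control-|0⟩ kets |00⟩, |01⟩ unchanged and applies Rx(4.829) to qubit 1 on the control-|1⟩ pair (|10⟩, |11⟩).
Rx(4.829) = [[cos(θ/2), −i·sin(θ/2)], [−i·sin(θ/2), cos(θ/2)]]; θ = 4.829, cos(θ/2) ≈ -0.74711, sin(θ/2) ≈ 0.6647.
With a = amp(|10⟩) = 0.8038 and b = amp(|11⟩) = 0.4641i:
new amp(|10⟩) = (-0.74711)·a + (-0.6647i)·b = -0.292
new amp(|11⟩) = (-0.6647i)·a + (-0.74711)·b = -0.881i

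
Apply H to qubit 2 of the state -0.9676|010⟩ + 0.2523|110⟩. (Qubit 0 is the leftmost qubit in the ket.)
-0.6842|010⟩ - 0.6842|011⟩ + 0.1784|110⟩ + 0.1784|111⟩

H on qubit 2 mixes each pair of kets that differ only in qubit 2: amplitudes (a, b) of (|…0…⟩, |…1…⟩) become ((a + b)/√2, (a − b)/√2). Kets absent from the input have amplitude 0.
(|010⟩, |011⟩): (a, b) = (-0.9676, 0) → (-0.6842, -0.6842)
(|110⟩, |111⟩): (a, b) = (0.2523, 0) → (0.1784, 0.1784)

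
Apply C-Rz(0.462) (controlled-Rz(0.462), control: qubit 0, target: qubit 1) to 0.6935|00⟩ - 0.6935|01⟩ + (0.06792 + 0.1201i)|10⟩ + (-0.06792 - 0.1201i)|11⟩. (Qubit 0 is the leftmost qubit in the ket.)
0.6935|00⟩ - 0.6935|01⟩ + (0.09361 + 0.1014i)|10⟩ + (-0.03862 - 0.1325i)|11⟩

C-Rz(0.462) leaves the control-|0⟩ kets |00⟩, |01⟩ unchanged and applies Rz(0.462) to qubit 1 on the control-|1⟩ pair (|10⟩, |11⟩).
Rz(0.462) = [[e^(−iθ/2), 0], [0, e^(iθ/2)]] with e^(±iθ/2) = cos(θ/2) ± i·sin(θ/2); θ = 0.462, cos(θ/2) ≈ 0.973438, sin(θ/2) ≈ 0.228951.
With a = amp(|10⟩) = (0.06792 + 0.1201i) and b = amp(|11⟩) = (-0.06792 - 0.1201i):
new amp(|10⟩) = (0.973438 - 0.228951i)·a = (0.09361 + 0.1014i)
new amp(|11⟩) = (0.973438 + 0.228951i)·b = (-0.03862 - 0.1325i)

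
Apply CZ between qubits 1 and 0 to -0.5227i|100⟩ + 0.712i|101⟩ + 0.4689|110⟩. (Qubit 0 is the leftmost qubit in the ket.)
-0.5227i|100⟩ + 0.712i|101⟩ - 0.4689|110⟩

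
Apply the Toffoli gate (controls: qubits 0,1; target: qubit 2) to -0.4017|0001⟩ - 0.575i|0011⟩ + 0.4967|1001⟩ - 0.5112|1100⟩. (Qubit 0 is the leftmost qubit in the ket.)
-0.4017|0001⟩ - 0.575i|0011⟩ + 0.4967|1001⟩ - 0.5112|1110⟩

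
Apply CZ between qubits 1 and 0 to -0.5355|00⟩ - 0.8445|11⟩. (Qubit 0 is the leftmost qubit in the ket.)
-0.5355|00⟩ + 0.8445|11⟩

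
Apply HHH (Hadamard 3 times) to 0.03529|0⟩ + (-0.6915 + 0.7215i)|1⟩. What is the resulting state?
(-0.464 + 0.5102i)|0⟩ + (0.5139 - 0.5102i)|1⟩

H² = I, so H^3 = H: a single Hadamard. With (a, b) = (0.03529, (-0.6915 + 0.7215i)), H gives ((a + b)/√2, (a − b)/√2) = ((-0.464 + 0.5102i), (0.5139 - 0.5102i)).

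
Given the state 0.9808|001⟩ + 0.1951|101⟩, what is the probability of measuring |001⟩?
0.962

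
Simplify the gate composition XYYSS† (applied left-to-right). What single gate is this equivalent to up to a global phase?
X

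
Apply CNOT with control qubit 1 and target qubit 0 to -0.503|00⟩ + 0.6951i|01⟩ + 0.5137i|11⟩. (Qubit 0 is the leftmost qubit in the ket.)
-0.503|00⟩ + 0.5137i|01⟩ + 0.6951i|11⟩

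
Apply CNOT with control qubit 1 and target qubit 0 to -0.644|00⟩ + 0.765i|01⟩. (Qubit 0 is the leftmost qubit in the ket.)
-0.644|00⟩ + 0.765i|11⟩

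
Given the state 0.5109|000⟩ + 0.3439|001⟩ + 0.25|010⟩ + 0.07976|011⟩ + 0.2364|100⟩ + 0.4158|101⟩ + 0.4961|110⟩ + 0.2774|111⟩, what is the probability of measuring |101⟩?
0.1729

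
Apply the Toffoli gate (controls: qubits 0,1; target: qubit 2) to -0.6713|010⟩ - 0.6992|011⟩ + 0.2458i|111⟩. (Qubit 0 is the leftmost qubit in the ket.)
-0.6713|010⟩ - 0.6992|011⟩ + 0.2458i|110⟩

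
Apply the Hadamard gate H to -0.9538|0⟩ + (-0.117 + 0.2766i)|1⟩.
(-0.7572 + 0.1956i)|0⟩ + (-0.5917 - 0.1956i)|1⟩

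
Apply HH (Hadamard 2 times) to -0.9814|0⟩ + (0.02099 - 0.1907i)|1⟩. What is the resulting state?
-0.9814|0⟩ + (0.02099 - 0.1907i)|1⟩

H² = I, so an even number of Hadamards cancels: H^2 = I and the state is unchanged.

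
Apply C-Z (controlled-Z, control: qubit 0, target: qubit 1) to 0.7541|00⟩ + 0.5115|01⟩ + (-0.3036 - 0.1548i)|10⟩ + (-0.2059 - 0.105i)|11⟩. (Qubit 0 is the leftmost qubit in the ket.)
0.7541|00⟩ + 0.5115|01⟩ + (-0.3036 - 0.1548i)|10⟩ + (0.2059 + 0.105i)|11⟩

C-Z leaves the control-|0⟩ kets |00⟩, |01⟩ unchanged and applies Z to qubit 1 on the control-|1⟩ pair (|10⟩, |11⟩).
Z = [[1, 0], [0, -1]].
With a = amp(|10⟩) = (-0.3036 - 0.1548i) and b = amp(|11⟩) = (-0.2059 - 0.105i):
new amp(|10⟩) = (1)·a = (-0.3036 - 0.1548i)
new amp(|11⟩) = (-1)·b = (0.2059 + 0.105i)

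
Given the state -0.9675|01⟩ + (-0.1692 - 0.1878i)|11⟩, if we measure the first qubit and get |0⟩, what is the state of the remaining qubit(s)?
-|1⟩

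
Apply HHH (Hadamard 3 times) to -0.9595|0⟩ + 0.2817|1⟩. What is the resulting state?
-0.4793|0⟩ - 0.8777|1⟩

H² = I, so H^3 = H: a single Hadamard. With (a, b) = (-0.9595, 0.2817), H gives ((a + b)/√2, (a − b)/√2) = (-0.4793, -0.8777).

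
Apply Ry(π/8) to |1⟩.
-0.1951|0⟩ + 0.9808|1⟩

Ry(π/8) = [[cos(θ/2), −sin(θ/2)], [sin(θ/2), cos(θ/2)]]; θ = π/8, cos(θ/2) ≈ 0.980785, sin(θ/2) ≈ 0.19509.
With a = amp(|0⟩) = 0 and b = amp(|1⟩) = 1:
new amp(|0⟩) = (0.980785)·a + (-0.19509)·b = -0.1951
new amp(|1⟩) = (0.19509)·a + (0.980785)·b = 0.9808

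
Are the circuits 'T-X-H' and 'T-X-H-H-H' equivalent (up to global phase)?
Yes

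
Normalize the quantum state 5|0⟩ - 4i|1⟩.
0.7809|0⟩ - 0.6247i|1⟩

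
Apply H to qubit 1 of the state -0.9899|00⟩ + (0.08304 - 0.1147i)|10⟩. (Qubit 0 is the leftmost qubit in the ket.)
-0.7|00⟩ - 0.7|01⟩ + (0.05872 - 0.08111i)|10⟩ + (0.05872 - 0.08111i)|11⟩

H on qubit 1 mixes each pair of kets that differ only in qubit 1: amplitudes (a, b) of (|…0…⟩, |…1…⟩) become ((a + b)/√2, (a − b)/√2). Kets absent from the input have amplitude 0.
(|00⟩, |01⟩): (a, b) = (-0.9899, 0) → (-0.7, -0.7)
(|10⟩, |11⟩): (a, b) = ((0.08304 - 0.1147i), 0) → ((0.05872 - 0.08111i), (0.05872 - 0.08111i))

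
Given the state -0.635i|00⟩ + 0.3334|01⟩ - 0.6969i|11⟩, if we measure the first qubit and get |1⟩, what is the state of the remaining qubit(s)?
-i|1⟩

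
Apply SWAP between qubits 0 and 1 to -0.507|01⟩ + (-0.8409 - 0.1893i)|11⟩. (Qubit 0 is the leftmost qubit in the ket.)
-0.507|10⟩ + (-0.8409 - 0.1893i)|11⟩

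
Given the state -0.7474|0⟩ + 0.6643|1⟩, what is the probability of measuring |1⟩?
0.4413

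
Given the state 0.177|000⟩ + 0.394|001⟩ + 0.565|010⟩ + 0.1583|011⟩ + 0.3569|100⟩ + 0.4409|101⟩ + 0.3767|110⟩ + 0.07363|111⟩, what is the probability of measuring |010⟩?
0.3192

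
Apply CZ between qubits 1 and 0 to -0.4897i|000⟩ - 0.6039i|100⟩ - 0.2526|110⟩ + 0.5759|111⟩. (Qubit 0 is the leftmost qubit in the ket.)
-0.4897i|000⟩ - 0.6039i|100⟩ + 0.2526|110⟩ - 0.5759|111⟩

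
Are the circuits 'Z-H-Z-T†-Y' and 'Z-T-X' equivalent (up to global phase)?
No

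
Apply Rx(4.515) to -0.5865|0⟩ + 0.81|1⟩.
(0.3718 - 0.6264i)|0⟩ + (-0.5135 + 0.4536i)|1⟩

Rx(4.515) = [[cos(θ/2), −i·sin(θ/2)], [−i·sin(θ/2), cos(θ/2)]]; θ = 4.515, cos(θ/2) ≈ -0.633991, sin(θ/2) ≈ 0.77334.
With a = amp(|0⟩) = -0.5865 and b = amp(|1⟩) = 0.81:
new amp(|0⟩) = (-0.633991)·a + (-0.77334i)·b = (0.3718 - 0.6264i)
new amp(|1⟩) = (-0.77334i)·a + (-0.633991)·b = (-0.5135 + 0.4536i)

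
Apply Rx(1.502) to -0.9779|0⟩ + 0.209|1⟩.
(-0.7149 - 0.1426i)|0⟩ + (0.1528 + 0.6673i)|1⟩

Rx(1.502) = [[cos(θ/2), −i·sin(θ/2)], [−i·sin(θ/2), cos(θ/2)]]; θ = 1.502, cos(θ/2) ≈ 0.731007, sin(θ/2) ≈ 0.68237.
With a = amp(|0⟩) = -0.9779 and b = amp(|1⟩) = 0.209:
new amp(|0⟩) = (0.731007)·a + (-0.68237i)·b = (-0.7149 - 0.1426i)
new amp(|1⟩) = (-0.68237i)·a + (0.731007)·b = (0.1528 + 0.6673i)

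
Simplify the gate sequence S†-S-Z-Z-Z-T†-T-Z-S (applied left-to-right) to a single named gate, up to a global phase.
S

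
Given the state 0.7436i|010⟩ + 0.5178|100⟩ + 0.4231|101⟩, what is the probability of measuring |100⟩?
0.2681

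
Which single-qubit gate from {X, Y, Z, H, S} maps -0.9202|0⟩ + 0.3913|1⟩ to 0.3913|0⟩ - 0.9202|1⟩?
X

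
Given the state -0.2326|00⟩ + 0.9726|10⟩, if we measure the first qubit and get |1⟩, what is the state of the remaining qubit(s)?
|0⟩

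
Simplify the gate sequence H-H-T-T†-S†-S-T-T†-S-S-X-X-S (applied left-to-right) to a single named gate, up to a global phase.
S†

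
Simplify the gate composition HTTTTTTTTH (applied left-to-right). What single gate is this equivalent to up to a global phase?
I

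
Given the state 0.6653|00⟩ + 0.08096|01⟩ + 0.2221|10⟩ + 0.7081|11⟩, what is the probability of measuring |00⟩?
0.4426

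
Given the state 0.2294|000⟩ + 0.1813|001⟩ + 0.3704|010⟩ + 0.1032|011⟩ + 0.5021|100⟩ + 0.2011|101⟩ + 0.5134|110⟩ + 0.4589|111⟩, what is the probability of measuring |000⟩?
0.05262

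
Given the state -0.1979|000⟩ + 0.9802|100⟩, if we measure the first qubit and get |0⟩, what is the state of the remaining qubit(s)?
-|00⟩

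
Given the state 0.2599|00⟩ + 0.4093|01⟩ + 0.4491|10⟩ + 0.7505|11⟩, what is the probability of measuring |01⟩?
0.1675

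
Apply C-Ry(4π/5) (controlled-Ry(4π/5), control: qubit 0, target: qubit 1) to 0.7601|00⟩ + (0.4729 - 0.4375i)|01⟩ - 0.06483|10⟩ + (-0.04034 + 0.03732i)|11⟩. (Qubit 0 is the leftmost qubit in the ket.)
0.7601|00⟩ + (0.4729 - 0.4375i)|01⟩ + (0.01833 - 0.03549i)|10⟩ + (-0.07412 + 0.01153i)|11⟩

C-Ry(4π/5) leaves the control-|0⟩ kets |00⟩, |01⟩ unchanged and applies Ry(4π/5) to qubit 1 on the control-|1⟩ pair (|10⟩, |11⟩).
Ry(4π/5) = [[cos(θ/2), −sin(θ/2)], [sin(θ/2), cos(θ/2)]]; θ = 4π/5, cos(θ/2) ≈ 0.309017, sin(θ/2) ≈ 0.951057.
With a = amp(|10⟩) = -0.06483 and b = amp(|11⟩) = (-0.04034 + 0.03732i):
new amp(|10⟩) = (0.309017)·a + (-0.951057)·b = (0.01833 - 0.03549i)
new amp(|11⟩) = (0.951057)·a + (0.309017)·b = (-0.07412 + 0.01153i)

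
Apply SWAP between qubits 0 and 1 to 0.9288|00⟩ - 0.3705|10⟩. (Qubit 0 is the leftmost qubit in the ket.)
0.9288|00⟩ - 0.3705|01⟩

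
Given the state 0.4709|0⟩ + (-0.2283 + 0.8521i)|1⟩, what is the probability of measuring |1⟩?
0.7782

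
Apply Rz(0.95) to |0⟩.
(0.8893 - 0.4573i)|0⟩

Rz(0.95) = [[e^(−iθ/2), 0], [0, e^(iθ/2)]] with e^(±iθ/2) = cos(θ/2) ± i·sin(θ/2); θ = 0.95, cos(θ/2) ≈ 0.889293, sin(θ/2) ≈ 0.457338.
With a = amp(|0⟩) = 1 and b = amp(|1⟩) = 0:
new amp(|0⟩) = (0.889293 - 0.457338i)·a = (0.8893 - 0.4573i)
new amp(|1⟩) = (0.889293 + 0.457338i)·b = 0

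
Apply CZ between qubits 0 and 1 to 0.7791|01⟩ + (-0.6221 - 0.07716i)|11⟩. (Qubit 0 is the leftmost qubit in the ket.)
0.7791|01⟩ + (0.6221 + 0.07716i)|11⟩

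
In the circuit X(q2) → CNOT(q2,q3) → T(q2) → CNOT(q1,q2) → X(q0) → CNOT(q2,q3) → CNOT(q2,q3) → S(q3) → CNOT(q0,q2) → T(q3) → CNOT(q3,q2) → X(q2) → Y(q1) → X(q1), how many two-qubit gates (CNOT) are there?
6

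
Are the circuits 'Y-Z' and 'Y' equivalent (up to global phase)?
No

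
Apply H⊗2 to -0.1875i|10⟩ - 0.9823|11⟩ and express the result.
(-0.4912 - 0.09375i)|00⟩ + (0.4912 - 0.09375i)|01⟩ + (0.4912 + 0.09375i)|10⟩ + (-0.4912 + 0.09375i)|11⟩

H⊗2 gives amp(|y⟩) = (1/2) Σ_x (−1)^(x·y) amp(|x⟩), where x·y is the number of positions in which both x and y have a 1.
|00⟩: (-0.1875i - 0.9823)/2 = (-0.4912 - 0.09375i)
|01⟩: (-0.1875i + 0.9823)/2 = (0.4912 - 0.09375i)
|10⟩: (0.1875i + 0.9823)/2 = (0.4912 + 0.09375i)
|11⟩: (0.1875i - 0.9823)/2 = (-0.4912 + 0.09375i)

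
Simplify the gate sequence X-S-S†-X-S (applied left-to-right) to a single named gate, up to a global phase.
S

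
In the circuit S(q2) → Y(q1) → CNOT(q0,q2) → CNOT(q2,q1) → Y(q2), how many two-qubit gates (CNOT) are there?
2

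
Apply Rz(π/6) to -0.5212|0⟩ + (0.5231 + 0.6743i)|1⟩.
(-0.5034 + 0.1349i)|0⟩ + (0.3308 + 0.7867i)|1⟩

Rz(π/6) = [[e^(−iθ/2), 0], [0, e^(iθ/2)]] with e^(±iθ/2) = cos(θ/2) ± i·sin(θ/2); θ = π/6, cos(θ/2) ≈ 0.965926, sin(θ/2) ≈ 0.258819.
With a = amp(|0⟩) = -0.5212 and b = amp(|1⟩) = (0.5231 + 0.6743i):
new amp(|0⟩) = (0.965926 - 0.258819i)·a = (-0.5034 + 0.1349i)
new amp(|1⟩) = (0.965926 + 0.258819i)·b = (0.3308 + 0.7867i)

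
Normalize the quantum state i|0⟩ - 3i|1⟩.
0.3162i|0⟩ - 0.9487i|1⟩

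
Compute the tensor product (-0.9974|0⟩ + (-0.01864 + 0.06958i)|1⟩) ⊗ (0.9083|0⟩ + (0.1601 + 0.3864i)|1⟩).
-0.9059|00⟩ + (-0.1597 - 0.3854i)|01⟩ + (-0.01693 + 0.0632i)|10⟩ + (-0.02987 + 0.003937i)|11⟩

amp(|b₁b₂…⟩) = product of the factor amplitudes for bits b₁, b₂, …; only kets whose every factor amplitude is nonzero survive.
|00⟩: (-0.9974)(0.9083) = -0.9059
|01⟩: (-0.9974)(0.1601 + 0.3864i) = (-0.1597 - 0.3854i)
|10⟩: (-0.01864 + 0.06958i)(0.9083) = (-0.01693 + 0.0632i)
|11⟩: (-0.01864 + 0.06958i)(0.1601 + 0.3864i) = (-0.02987 + 0.003937i)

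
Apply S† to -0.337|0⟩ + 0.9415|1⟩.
-0.337|0⟩ - 0.9415i|1⟩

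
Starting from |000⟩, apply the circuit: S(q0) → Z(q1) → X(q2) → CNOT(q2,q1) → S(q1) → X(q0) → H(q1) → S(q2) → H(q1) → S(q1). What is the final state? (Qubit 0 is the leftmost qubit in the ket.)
-i|111⟩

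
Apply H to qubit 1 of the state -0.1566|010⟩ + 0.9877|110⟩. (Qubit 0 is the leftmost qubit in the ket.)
-0.1107|000⟩ + 0.1107|010⟩ + 0.6984|100⟩ - 0.6984|110⟩

H on qubit 1 mixes each pair of kets that differ only in qubit 1: amplitudes (a, b) of (|…0…⟩, |…1…⟩) become ((a + b)/√2, (a − b)/√2). Kets absent from the input have amplitude 0.
(|000⟩, |010⟩): (a, b) = (0, -0.1566) → (-0.1107, 0.1107)
(|100⟩, |110⟩): (a, b) = (0, 0.9877) → (0.6984, -0.6984)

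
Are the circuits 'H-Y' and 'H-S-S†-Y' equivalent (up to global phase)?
Yes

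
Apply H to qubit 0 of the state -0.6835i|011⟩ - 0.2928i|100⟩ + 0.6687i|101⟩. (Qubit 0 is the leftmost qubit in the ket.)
-0.207i|000⟩ + 0.4728i|001⟩ - 0.4833i|011⟩ + 0.207i|100⟩ - 0.4728i|101⟩ - 0.4833i|111⟩

H on qubit 0 mixes each pair of kets that differ only in qubit 0: amplitudes (a, b) of (|…0…⟩, |…1…⟩) become ((a + b)/√2, (a − b)/√2). Kets absent from the input have amplitude 0.
(|000⟩, |100⟩): (a, b) = (0, -0.2928i) → (-0.207i, 0.207i)
(|001⟩, |101⟩): (a, b) = (0, 0.6687i) → (0.4728i, -0.4728i)
(|011⟩, |111⟩): (a, b) = (-0.6835i, 0) → (-0.4833i, -0.4833i)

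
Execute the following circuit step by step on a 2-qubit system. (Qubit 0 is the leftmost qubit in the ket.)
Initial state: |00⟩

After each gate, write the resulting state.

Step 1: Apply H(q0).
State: 1/√2|00⟩ + 1/√2|10⟩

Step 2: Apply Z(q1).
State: 1/√2|00⟩ + 1/√2|10⟩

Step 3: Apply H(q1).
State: 1/2|00⟩ + 1/2|01⟩ + 1/2|10⟩ + 1/2|11⟩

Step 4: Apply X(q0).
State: 1/2|00⟩ + 1/2|01⟩ + 1/2|10⟩ + 1/2|11⟩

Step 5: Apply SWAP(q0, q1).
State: 1/2|00⟩ + 1/2|01⟩ + 1/2|10⟩ + 1/2|11⟩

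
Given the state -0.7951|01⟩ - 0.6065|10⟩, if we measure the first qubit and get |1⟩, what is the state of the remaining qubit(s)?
-|0⟩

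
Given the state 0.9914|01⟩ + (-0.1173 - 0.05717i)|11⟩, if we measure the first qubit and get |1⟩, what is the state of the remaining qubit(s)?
(-0.8989 - 0.4381i)|1⟩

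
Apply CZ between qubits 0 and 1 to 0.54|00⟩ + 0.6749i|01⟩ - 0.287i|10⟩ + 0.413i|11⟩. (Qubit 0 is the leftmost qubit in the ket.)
0.54|00⟩ + 0.6749i|01⟩ - 0.287i|10⟩ - 0.413i|11⟩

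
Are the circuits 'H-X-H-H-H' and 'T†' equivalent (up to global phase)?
No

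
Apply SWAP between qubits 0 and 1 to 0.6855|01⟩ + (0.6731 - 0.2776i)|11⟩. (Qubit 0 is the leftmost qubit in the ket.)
0.6855|10⟩ + (0.6731 - 0.2776i)|11⟩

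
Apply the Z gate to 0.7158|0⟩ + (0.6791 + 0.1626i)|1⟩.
0.7158|0⟩ + (-0.6791 - 0.1626i)|1⟩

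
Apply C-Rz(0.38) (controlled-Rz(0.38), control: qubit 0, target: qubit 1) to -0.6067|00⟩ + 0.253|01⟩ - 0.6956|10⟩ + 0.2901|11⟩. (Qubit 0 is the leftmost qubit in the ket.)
-0.6067|00⟩ + 0.253|01⟩ + (-0.6831 + 0.1314i)|10⟩ + (0.2849 + 0.05479i)|11⟩

C-Rz(0.38) leaves the control-|0⟩ kets |00⟩, |01⟩ unchanged and applies Rz(0.38) to qubit 1 on the control-|1⟩ pair (|10⟩, |11⟩).
Rz(0.38) = [[e^(−iθ/2), 0], [0, e^(iθ/2)]] with e^(±iθ/2) = cos(θ/2) ± i·sin(θ/2); θ = 0.38, cos(θ/2) ≈ 0.982004, sin(θ/2) ≈ 0.188859.
With a = amp(|10⟩) = -0.6956 and b = amp(|11⟩) = 0.2901:
new amp(|10⟩) = (0.982004 - 0.188859i)·a = (-0.6831 + 0.1314i)
new amp(|11⟩) = (0.982004 + 0.188859i)·b = (0.2849 + 0.05479i)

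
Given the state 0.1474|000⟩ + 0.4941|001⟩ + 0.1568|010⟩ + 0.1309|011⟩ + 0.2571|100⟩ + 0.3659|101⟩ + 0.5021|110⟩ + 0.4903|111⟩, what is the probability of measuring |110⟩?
0.2521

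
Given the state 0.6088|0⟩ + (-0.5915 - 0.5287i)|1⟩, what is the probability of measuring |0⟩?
0.3706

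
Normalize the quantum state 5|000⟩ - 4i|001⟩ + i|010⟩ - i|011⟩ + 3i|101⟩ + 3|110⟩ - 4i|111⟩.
0.5698|000⟩ - 0.4558i|001⟩ + 0.114i|010⟩ - 0.114i|011⟩ + 0.3419i|101⟩ + 0.3419|110⟩ - 0.4558i|111⟩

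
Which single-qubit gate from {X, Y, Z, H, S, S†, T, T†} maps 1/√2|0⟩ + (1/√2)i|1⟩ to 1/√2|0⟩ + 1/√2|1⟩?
S†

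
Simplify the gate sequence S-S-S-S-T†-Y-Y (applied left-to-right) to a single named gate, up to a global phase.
T†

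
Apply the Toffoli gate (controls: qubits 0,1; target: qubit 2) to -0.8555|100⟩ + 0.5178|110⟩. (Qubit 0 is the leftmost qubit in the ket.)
-0.8555|100⟩ + 0.5178|111⟩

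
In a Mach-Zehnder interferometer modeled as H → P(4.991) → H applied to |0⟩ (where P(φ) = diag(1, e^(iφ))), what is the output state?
(0.6375 - 0.4807i)|0⟩ + (0.3625 + 0.4807i)|1⟩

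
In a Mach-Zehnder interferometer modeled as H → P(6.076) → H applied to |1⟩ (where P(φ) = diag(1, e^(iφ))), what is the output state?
(0.01069 + 0.1029i)|0⟩ + (0.9893 - 0.1029i)|1⟩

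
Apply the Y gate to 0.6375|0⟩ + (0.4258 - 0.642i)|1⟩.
(-0.642 - 0.4258i)|0⟩ + 0.6375i|1⟩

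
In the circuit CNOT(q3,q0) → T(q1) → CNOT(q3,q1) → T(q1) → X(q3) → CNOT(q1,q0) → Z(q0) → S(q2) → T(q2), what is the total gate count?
9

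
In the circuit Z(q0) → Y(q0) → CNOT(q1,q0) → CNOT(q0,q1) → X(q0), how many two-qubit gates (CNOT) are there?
2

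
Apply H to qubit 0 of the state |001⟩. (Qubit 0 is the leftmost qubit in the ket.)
1/√2|001⟩ + 1/√2|101⟩

H on qubit 0 mixes each pair of kets that differ only in qubit 0: amplitudes (a, b) of (|…0…⟩, |…1…⟩) become ((a + b)/√2, (a − b)/√2). Kets absent from the input have amplitude 0.
(|001⟩, |101⟩): (a, b) = (1, 0) → (1/√2, 1/√2)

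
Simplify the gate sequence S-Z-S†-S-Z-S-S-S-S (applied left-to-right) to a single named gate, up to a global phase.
S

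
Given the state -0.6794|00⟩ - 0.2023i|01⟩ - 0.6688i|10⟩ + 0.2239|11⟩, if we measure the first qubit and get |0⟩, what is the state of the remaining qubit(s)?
-0.9584|0⟩ - 0.2854i|1⟩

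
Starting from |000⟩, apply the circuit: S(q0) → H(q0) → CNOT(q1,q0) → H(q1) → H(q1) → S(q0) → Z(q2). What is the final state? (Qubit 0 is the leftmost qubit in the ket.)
1/√2|000⟩ + (1/√2)i|100⟩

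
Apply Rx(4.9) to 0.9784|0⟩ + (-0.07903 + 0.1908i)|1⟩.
(-0.6319 + 0.0504i)|0⟩ + (0.06087 - 0.7709i)|1⟩

Rx(4.9) = [[cos(θ/2), −i·sin(θ/2)], [−i·sin(θ/2), cos(θ/2)]]; θ = 4.9, cos(θ/2) ≈ -0.770231, sin(θ/2) ≈ 0.637765.
With a = amp(|0⟩) = 0.9784 and b = amp(|1⟩) = (-0.07903 + 0.1908i):
new amp(|0⟩) = (-0.770231)·a + (-0.637765i)·b = (-0.6319 + 0.0504i)
new amp(|1⟩) = (-0.637765i)·a + (-0.770231)·b = (0.06087 - 0.7709i)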